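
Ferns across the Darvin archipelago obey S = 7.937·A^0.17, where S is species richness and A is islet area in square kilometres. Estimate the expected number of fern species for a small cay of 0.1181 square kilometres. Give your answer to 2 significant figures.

5.5

S = 7.937 × 0.1181^0.17
ln S = ln 7.937 + 0.17 × ln 0.1181 = 2.0715 + 0.17 × -2.1362 = 1.7084
S = e^1.7084 ≈ 5.52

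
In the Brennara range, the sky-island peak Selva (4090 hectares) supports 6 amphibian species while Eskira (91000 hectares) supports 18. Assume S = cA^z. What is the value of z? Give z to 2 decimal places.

0.35

Taking logs: ln S = ln c + z ln A, so z = (ln S₂ − ln S₁)/(ln A₂ − ln A₁).
z = ln(18/6) / ln(91000/4090) = ln(3) / ln(22.25) = 1.0986 / 3.1023 = 0.3541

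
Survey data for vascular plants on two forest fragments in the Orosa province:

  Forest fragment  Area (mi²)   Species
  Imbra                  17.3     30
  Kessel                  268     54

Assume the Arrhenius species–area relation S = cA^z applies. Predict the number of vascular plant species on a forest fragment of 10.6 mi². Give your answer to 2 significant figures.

27

z = ln(54/30) / ln(268/17.3) = 0.5878 / 2.7403 = 0.2145
c = 30 / 17.3^0.2145 = 30 / 1.843 = 16.28
S₃ = 16.28 × 10.6^0.2145 = 16.28 × 1.659 ≈ 27.01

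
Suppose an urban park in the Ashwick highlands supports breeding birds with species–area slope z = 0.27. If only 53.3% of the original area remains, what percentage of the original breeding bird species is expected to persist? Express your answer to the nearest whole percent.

S_new/S_old = (A_new/A_old)^z = 0.533^0.27
= exp(0.27 × ln 0.533) = exp(0.27 × -0.6292) = exp(-0.1699) ≈ 0.8438

84%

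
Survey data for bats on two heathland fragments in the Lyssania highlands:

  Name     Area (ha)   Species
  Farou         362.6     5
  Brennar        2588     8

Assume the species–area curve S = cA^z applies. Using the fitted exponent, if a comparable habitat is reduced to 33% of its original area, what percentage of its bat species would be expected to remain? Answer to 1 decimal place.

z = ln(8/5) / ln(2588/362.6) = 0.4700 / 1.9653 = 0.2391
S_new/S_old = (A_new/A_old)^z = 0.33^0.2391 = exp(0.2391 × -1.1087) = 0.7671

76.7%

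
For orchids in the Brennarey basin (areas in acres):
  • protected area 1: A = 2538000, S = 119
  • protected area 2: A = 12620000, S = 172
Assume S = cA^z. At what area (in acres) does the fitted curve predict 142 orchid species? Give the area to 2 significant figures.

z = ln(172/119) / ln(12620000/2538000) = 0.3684 / 1.6039 = 0.2297
c = 119 / 2538000^0.2297 = 119 / 29.58 = 4.024
A = (142/4.024)^(1/0.2297) ⇒ ln A = ln(35.29)/0.2297 = 15.5163
A = e^15.5163 ≈ 5478070 acres

5500000 acres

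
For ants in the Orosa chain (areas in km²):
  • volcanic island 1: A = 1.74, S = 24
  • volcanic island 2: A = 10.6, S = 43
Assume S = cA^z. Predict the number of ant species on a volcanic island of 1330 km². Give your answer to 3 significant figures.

z = ln(43/24) / ln(10.6/1.74) = 0.5831 / 1.8070 = 0.3227
c = 24 / 1.74^0.3227 = 24 / 1.196 = 20.07
S₃ = 20.07 × 1330^0.3227 = 20.07 × 10.19 ≈ 204.5

205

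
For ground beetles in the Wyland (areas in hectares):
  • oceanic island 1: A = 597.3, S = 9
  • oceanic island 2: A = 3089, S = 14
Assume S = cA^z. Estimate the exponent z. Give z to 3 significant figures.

Taking logs: ln S = ln c + z ln A, so z = (ln S₂ − ln S₁)/(ln A₂ − ln A₁).
z = ln(14/9) / ln(3089/597.3) = ln(1.556) / ln(5.172) = 0.4418 / 1.6432 = 0.2689

0.269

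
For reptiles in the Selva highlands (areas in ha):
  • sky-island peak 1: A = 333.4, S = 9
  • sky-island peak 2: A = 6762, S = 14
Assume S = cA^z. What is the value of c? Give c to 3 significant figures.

3.84

z = ln(S₂/S₁) / ln(A₂/A₁) = ln(14/9) / ln(6762/333.4) = 0.4418 / 3.0097 = 0.1468
c = S₁ / A₁^z = 9 / 333.4^0.1468 = 9 / 2.346 = 3.836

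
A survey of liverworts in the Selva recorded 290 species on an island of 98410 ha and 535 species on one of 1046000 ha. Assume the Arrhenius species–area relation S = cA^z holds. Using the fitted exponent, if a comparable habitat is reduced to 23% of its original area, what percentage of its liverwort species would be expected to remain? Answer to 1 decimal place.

68.3%

z = ln(535/290) / ln(1046000/98410) = 0.6124 / 2.3636 = 0.2591
S_new/S_old = (A_new/A_old)^z = 0.23^0.2591 = exp(0.2591 × -1.4697) = 0.6833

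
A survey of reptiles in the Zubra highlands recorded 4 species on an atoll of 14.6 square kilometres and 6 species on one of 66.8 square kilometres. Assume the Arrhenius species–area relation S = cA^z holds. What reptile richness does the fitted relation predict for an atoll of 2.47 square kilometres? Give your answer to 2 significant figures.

z = ln(6/4) / ln(66.8/14.6) = 0.4055 / 1.5207 = 0.2666
c = 4 / 14.6^0.2666 = 4 / 2.044 = 1.957
S₃ = 1.957 × 2.47^0.2666 = 1.957 × 1.273 ≈ 2.491

2.5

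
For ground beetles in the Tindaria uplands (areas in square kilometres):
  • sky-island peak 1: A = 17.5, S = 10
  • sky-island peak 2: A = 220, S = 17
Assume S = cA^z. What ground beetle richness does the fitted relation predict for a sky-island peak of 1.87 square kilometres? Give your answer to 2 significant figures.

z = ln(17/10) / ln(220/17.5) = 0.5306 / 2.5314 = 0.2096
c = 10 / 17.5^0.2096 = 10 / 1.822 = 5.488
S₃ = 5.488 × 1.87^0.2096 = 5.488 × 1.14 ≈ 6.258

6.3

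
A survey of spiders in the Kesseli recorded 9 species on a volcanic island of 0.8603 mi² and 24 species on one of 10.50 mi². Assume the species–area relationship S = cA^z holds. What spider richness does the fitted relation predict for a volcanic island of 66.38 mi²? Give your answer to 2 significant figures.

z = ln(24/9) / ln(10.5/0.8603) = 0.9808 / 2.5018 = 0.3920
c = 9 / 0.8603^0.3920 = 9 / 0.9427 = 9.547
S₃ = 9.547 × 66.38^0.3920 = 9.547 × 5.18 ≈ 49.45

49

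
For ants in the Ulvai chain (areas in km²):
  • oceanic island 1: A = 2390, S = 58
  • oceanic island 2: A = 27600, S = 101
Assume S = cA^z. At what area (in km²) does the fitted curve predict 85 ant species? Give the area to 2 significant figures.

z = ln(101/58) / ln(27600/2390) = 0.5547 / 2.4465 = 0.2267
c = 58 / 2390^0.2267 = 58 / 5.834 = 9.942
A = (85/9.942)^(1/0.2267) ⇒ ln A = ln(8.55)/0.2267 = 9.4649
A = e^9.4649 ≈ 12898 km²

13000 km²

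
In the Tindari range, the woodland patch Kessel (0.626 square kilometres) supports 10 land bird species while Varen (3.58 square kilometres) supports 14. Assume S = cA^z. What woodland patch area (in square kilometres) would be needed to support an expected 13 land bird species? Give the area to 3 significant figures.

2.44 square kilometres

z = ln(14/10) / ln(3.58/0.626) = 0.3365 / 1.7438 = 0.1930
c = 10 / 0.626^0.1930 = 10 / 0.9136 = 10.95
A = (13/10.95)^(1/0.1930) ⇒ ln A = ln(1.188)/0.1930 = 0.8913
A = e^0.8913 ≈ 2.438 square kilometres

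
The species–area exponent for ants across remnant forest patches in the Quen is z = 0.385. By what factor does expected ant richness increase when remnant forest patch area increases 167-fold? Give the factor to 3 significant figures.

S₂/S₁ = (A₂/A₁)^z = 167^0.385
ln(S₂/S₁) = 0.385 × ln 167 = 0.385 × 5.1180 = 1.9704
S₂/S₁ = e^1.9704 ≈ 7.174

7.17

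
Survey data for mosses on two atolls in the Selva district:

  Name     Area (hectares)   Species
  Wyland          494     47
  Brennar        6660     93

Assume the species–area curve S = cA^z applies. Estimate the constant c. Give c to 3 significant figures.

z = ln(S₂/S₁) / ln(A₂/A₁) = ln(93/47) / ln(6660/494) = 0.6825 / 2.6013 = 0.2623
c = S₁ / A₁^z = 47 / 494^0.2623 = 47 / 5.09 = 9.234

9.23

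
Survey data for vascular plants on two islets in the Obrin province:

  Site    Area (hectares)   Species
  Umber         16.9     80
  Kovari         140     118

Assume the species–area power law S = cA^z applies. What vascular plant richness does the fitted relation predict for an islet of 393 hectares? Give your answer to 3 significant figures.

143

z = ln(118/80) / ln(140/16.9) = 0.3887 / 2.1143 = 0.1838
c = 80 / 16.9^0.1838 = 80 / 1.682 = 47.57
S₃ = 47.57 × 393^0.1838 = 47.57 × 2.998 ≈ 142.7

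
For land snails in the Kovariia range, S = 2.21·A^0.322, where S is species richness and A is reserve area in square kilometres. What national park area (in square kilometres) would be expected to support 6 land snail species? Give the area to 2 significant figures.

6 = 2.21 × A^0.322  ⇒  A^0.322 = 6/2.21 = 2.715
ln A = ln(2.715) / 0.322 = 0.9988 / 0.322 = 3.1018
A = e^3.1018 ≈ 22.24 square kilometres

22 square kilometres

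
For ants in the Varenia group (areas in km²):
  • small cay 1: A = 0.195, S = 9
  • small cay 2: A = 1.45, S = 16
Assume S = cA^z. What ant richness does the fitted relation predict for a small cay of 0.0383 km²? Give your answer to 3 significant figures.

5.64

z = ln(16/9) / ln(1.45/0.195) = 0.5754 / 2.0063 = 0.2868
c = 9 / 0.195^0.2868 = 9 / 0.6257 = 14.38
S₃ = 14.38 × 0.0383^0.2868 = 14.38 × 0.3924 ≈ 5.643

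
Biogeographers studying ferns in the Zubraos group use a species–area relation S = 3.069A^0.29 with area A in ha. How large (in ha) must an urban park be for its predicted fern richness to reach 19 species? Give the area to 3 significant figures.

19 = 3.069 × A^0.29  ⇒  A^0.29 = 19/3.069 = 6.191
ln A = ln(6.191) / 0.29 = 1.8231 / 0.29 = 6.2865
A = e^6.2865 ≈ 537.3 ha

537 ha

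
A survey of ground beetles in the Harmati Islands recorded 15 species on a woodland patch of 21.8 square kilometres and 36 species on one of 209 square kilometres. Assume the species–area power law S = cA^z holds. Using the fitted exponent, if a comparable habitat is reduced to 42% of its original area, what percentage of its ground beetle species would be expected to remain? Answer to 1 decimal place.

z = ln(36/15) / ln(209/21.8) = 0.8755 / 2.2604 = 0.3873
S_new/S_old = (A_new/A_old)^z = 0.42^0.3873 = exp(0.3873 × -0.8675) = 0.7146

71.5%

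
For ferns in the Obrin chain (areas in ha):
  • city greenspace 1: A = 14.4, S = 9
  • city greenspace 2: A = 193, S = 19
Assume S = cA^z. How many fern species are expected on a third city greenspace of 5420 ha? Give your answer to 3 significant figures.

49.6

z = ln(19/9) / ln(193/14.4) = 0.7472 / 2.5955 = 0.2879
c = 9 / 14.4^0.2879 = 9 / 2.155 = 4.176
S₃ = 4.176 × 5420^0.2879 = 4.176 × 11.88 ≈ 49.63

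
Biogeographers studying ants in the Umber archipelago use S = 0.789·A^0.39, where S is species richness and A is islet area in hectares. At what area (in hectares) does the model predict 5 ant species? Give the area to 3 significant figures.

114 hectares

5 = 0.789 × A^0.39  ⇒  A^0.39 = 5/0.789 = 6.337
ln A = ln(6.337) / 0.39 = 1.8464 / 0.39 = 4.7344
A = e^4.7344 ≈ 113.8 hectares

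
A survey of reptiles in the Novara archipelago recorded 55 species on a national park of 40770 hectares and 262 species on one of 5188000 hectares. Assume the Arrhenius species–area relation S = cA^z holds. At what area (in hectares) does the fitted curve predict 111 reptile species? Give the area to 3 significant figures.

361000 hectares

z = ln(262/55) / ln(5188000/40770) = 1.5610 / 4.8462 = 0.3221
c = 55 / 40770^0.3221 = 55 / 30.55 = 1.8
A = (111/1.8)^(1/0.3221) ⇒ ln A = ln(61.66)/0.3221 = 12.7957
A = e^12.7957 ≈ 360653 hectares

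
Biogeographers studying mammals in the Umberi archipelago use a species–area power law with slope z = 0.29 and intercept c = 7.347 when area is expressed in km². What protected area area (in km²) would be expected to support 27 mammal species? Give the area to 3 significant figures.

89.0 km²

27 = 7.347 × A^0.29  ⇒  A^0.29 = 27/7.347 = 3.675
ln A = ln(3.675) / 0.29 = 1.3015 / 0.29 = 4.4881
A = e^4.4881 ≈ 88.95 km²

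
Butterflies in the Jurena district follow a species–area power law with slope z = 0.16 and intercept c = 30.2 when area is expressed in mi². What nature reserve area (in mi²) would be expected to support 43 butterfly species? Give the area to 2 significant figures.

43 = 30.2 × A^0.16  ⇒  A^0.16 = 43/30.2 = 1.424
ln A = ln(1.424) / 0.16 = 0.3534 / 0.16 = 2.2085
A = e^2.2085 ≈ 9.102 mi²

9.1 mi²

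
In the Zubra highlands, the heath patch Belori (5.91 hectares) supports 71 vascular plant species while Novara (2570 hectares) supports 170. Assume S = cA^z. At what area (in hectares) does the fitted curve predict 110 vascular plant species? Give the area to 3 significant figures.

124 hectares

z = ln(170/71) / ln(2570/5.91) = 0.8731 / 6.0750 = 0.1437
c = 71 / 5.91^0.1437 = 71 / 1.291 = 55
A = (110/55)^(1/0.1437) ⇒ ln A = ln(2)/0.1437 = 4.8228
A = e^4.8228 ≈ 124.3 hectares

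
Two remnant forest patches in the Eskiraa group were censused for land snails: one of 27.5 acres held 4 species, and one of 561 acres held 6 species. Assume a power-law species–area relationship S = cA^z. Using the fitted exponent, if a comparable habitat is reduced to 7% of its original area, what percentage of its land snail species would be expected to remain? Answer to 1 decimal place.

z = ln(6/4) / ln(561/27.5) = 0.4055 / 3.0155 = 0.1345
S_new/S_old = (A_new/A_old)^z = 0.07^0.1345 = exp(0.1345 × -2.6593) = 0.6994

69.9%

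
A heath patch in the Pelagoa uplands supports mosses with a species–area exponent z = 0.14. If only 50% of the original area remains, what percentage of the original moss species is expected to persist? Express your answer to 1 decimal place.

S_new/S_old = (A_new/A_old)^z = 0.5^0.14
= exp(0.14 × ln 0.5) = exp(0.14 × -0.6931) = exp(-0.0970) ≈ 0.9075

90.8%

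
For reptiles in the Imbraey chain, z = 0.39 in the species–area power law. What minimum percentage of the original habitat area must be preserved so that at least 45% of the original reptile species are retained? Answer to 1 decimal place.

12.9%

Need (A_new/A_old)^0.39 = 0.45, so A_new/A_old = 0.45^(1/0.39) = 0.45^2.564
ln(A_new/A_old) = ln 0.45 / 0.39 = -0.7985 / 0.39 = -2.0475
A_new/A_old = e^-2.0475 ≈ 0.1291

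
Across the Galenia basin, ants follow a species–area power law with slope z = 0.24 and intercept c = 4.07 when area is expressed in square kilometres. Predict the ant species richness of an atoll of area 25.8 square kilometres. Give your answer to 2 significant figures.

S = 4.07 × 25.8^0.24
ln S = ln 4.07 + 0.24 × ln 25.8 = 1.4036 + 0.24 × 3.2504 = 2.1837
S = e^2.1837 ≈ 8.879

8.9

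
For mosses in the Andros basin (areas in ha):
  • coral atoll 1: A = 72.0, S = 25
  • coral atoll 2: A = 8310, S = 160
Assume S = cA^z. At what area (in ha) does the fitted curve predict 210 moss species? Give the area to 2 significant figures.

z = ln(160/25) / ln(8310/72) = 1.8563 / 4.7485 = 0.3909
c = 25 / 72^0.3909 = 25 / 5.322 = 4.698
A = (210/4.698)^(1/0.3909) ⇒ ln A = ln(44.7)/0.3909 = 9.7208
A = e^9.7208 ≈ 16661 ha

17000 ha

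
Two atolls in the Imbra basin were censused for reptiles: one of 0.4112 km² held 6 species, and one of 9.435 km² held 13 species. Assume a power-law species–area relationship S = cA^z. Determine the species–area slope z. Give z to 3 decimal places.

0.247

Taking logs: ln S = ln c + z ln A, so z = (ln S₂ − ln S₁)/(ln A₂ − ln A₁).
z = ln(13/6) / ln(9.435/0.4112) = ln(2.167) / ln(22.95) = 0.7732 / 3.1331 = 0.2468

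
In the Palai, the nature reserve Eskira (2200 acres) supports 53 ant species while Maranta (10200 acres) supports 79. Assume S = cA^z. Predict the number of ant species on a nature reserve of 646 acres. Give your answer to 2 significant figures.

z = ln(79/53) / ln(10200/2200) = 0.3992 / 1.5339 = 0.2602
c = 53 / 2200^0.2602 = 53 / 7.409 = 7.153
S₃ = 7.153 × 646^0.2602 = 7.153 × 5.386 ≈ 38.53

39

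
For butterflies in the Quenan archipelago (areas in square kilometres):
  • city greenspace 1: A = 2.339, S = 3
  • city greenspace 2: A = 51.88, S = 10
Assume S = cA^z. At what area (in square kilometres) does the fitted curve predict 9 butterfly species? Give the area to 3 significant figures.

39.6 square kilometres

z = ln(10/3) / ln(51.88/2.339) = 1.2040 / 3.0992 = 0.3885
c = 3 / 2.339^0.3885 = 3 / 1.391 = 2.157
A = (9/2.157)^(1/0.3885) ⇒ ln A = ln(4.173)/0.3885 = 3.6777
A = e^3.6777 ≈ 39.56 square kilometres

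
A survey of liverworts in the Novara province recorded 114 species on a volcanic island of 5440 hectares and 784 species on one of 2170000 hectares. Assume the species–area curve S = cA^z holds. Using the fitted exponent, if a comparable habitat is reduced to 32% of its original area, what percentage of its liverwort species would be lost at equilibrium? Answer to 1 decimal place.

z = ln(784/114) / ln(2170000/5440) = 1.9282 / 5.9887 = 0.3220
S_new/S_old = (A_new/A_old)^z = 0.32^0.3220 = exp(0.3220 × -1.1394) = 0.6929
Fraction lost = 1 − 0.6929 = 0.3071

30.7%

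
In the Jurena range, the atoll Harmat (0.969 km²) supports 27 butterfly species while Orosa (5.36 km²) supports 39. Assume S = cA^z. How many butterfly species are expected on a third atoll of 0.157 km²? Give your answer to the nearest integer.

18

z = ln(39/27) / ln(5.36/0.969) = 0.3677 / 1.7105 = 0.2150
c = 27 / 0.969^0.2150 = 27 / 0.9933 = 27.18
S₃ = 27.18 × 0.157^0.2150 = 27.18 × 0.6716 ≈ 18.26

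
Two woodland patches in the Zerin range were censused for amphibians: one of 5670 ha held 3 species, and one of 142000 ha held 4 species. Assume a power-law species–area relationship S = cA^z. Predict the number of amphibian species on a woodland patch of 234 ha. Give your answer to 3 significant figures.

z = ln(4/3) / ln(142000/5670) = 0.2877 / 3.2206 = 0.0893
c = 3 / 5670^0.0893 = 3 / 2.164 = 1.386
S₃ = 1.386 × 234^0.0893 = 1.386 × 1.628 ≈ 2.257

2.26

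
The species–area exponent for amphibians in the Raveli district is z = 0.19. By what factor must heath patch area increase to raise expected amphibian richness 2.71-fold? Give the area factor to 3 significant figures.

190

(A₂/A₁)^0.19 = 2.71, so A₂/A₁ = 2.71^(1/0.19) = 2.71^5.263
ln(A₂/A₁) = ln 2.71 / 0.19 = 0.9969 / 0.19 = 5.2471
A₂/A₁ = e^5.2471 ≈ 190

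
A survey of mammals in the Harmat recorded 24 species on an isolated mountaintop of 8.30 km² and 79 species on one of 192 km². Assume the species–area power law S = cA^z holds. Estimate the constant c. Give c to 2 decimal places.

10.76

z = ln(S₂/S₁) / ln(A₂/A₁) = ln(79/24) / ln(192/8.3) = 1.1914 / 3.1412 = 0.3793
c = S₁ / A₁^z = 24 / 8.3^0.3793 = 24 / 2.231 = 10.76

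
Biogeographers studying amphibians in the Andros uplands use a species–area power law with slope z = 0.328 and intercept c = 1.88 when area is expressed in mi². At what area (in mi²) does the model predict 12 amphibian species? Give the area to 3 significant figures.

12 = 1.88 × A^0.328  ⇒  A^0.328 = 12/1.88 = 6.383
ln A = ln(6.383) / 0.328 = 1.8536 / 0.328 = 5.6513
A = e^5.6513 ≈ 284.7 mi²

285 mi²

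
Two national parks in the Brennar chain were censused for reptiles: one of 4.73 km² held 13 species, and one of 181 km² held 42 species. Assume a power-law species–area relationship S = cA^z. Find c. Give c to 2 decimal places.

z = ln(S₂/S₁) / ln(A₂/A₁) = ln(42/13) / ln(181/4.73) = 1.1727 / 3.6446 = 0.3218
c = S₁ / A₁^z = 13 / 4.73^0.3218 = 13 / 1.649 = 7.885

7.88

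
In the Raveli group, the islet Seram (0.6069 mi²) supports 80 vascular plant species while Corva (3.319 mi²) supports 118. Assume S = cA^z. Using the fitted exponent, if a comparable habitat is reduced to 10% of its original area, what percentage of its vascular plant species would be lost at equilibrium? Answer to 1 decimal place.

z = ln(118/80) / ln(3.319/0.6069) = 0.3887 / 1.6991 = 0.2287
S_new/S_old = (A_new/A_old)^z = 0.1^0.2287 = exp(0.2287 × -2.3026) = 0.5905
Fraction lost = 1 − 0.5905 = 0.4095

40.9%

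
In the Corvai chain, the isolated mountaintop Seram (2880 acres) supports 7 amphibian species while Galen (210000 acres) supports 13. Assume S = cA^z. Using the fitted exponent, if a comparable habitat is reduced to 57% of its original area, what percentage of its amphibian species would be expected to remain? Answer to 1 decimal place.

92.2%

z = ln(13/7) / ln(210000/2880) = 0.6190 / 4.2893 = 0.1443
S_new/S_old = (A_new/A_old)^z = 0.57^0.1443 = exp(0.1443 × -0.5621) = 0.9221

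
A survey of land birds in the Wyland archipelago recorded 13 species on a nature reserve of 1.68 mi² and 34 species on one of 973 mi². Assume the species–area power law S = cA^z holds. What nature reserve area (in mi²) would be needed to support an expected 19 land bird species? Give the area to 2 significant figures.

z = ln(34/13) / ln(973/1.68) = 0.9614 / 6.3616 = 0.1511
c = 13 / 1.68^0.1511 = 13 / 1.082 = 12.02
A = (19/12.02)^(1/0.1511) ⇒ ln A = ln(1.581)/0.1511 = 3.0299
A = e^3.0299 ≈ 20.69 mi²

21 mi²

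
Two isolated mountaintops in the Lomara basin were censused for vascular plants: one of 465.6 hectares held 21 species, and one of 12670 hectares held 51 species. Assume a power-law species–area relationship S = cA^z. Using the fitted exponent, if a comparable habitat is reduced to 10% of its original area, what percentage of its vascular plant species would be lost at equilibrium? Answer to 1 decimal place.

z = ln(51/21) / ln(12670/465.6) = 0.8873 / 3.3037 = 0.2686
S_new/S_old = (A_new/A_old)^z = 0.1^0.2686 = exp(0.2686 × -2.3026) = 0.5388
Fraction lost = 1 − 0.5388 = 0.4612

46.1%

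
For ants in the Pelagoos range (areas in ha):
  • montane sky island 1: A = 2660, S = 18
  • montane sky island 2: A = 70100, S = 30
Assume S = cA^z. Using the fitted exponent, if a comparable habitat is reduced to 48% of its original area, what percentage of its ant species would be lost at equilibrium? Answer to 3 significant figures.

10.8%

z = ln(30/18) / ln(70100/2660) = 0.5108 / 3.2716 = 0.1561
S_new/S_old = (A_new/A_old)^z = 0.48^0.1561 = exp(0.1561 × -0.7340) = 0.8917
Fraction lost = 1 − 0.8917 = 0.1083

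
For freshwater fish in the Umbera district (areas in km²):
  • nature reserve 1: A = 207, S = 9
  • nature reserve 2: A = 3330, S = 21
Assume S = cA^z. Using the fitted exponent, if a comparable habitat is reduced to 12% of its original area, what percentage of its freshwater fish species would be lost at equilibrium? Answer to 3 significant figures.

z = ln(21/9) / ln(3330/207) = 0.8473 / 2.7780 = 0.3050
S_new/S_old = (A_new/A_old)^z = 0.12^0.3050 = exp(0.3050 × -2.1203) = 0.5238
Fraction lost = 1 − 0.5238 = 0.4762

47.6%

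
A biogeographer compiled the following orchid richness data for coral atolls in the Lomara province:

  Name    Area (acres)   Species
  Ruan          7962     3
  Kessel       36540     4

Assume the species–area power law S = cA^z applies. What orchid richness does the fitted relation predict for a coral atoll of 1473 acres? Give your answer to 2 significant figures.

z = ln(4/3) / ln(36540/7962) = 0.2877 / 1.5237 = 0.1888
c = 3 / 7962^0.1888 = 3 / 5.452 = 0.5503
S₃ = 0.5503 × 1473^0.1888 = 0.5503 × 3.964 ≈ 2.182

2.2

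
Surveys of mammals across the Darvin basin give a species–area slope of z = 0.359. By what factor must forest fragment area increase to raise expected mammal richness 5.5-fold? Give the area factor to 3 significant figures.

115

(A₂/A₁)^0.359 = 5.5, so A₂/A₁ = 5.5^(1/0.359) = 5.5^2.786
ln(A₂/A₁) = ln 5.5 / 0.359 = 1.7047 / 0.359 = 4.7486
A₂/A₁ = e^4.7486 ≈ 115.4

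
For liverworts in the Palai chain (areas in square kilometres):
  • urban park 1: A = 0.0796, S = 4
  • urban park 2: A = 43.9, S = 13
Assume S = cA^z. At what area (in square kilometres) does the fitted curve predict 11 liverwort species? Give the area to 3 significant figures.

z = ln(13/4) / ln(43.9/0.0796) = 1.1787 / 6.3127 = 0.1867
c = 4 / 0.0796^0.1867 = 4 / 0.6234 = 6.416
A = (11/6.416)^(1/0.1867) ⇒ ln A = ln(1.714)/0.1867 = 2.8872
A = e^2.8872 ≈ 17.94 square kilometres

17.9 square kilometres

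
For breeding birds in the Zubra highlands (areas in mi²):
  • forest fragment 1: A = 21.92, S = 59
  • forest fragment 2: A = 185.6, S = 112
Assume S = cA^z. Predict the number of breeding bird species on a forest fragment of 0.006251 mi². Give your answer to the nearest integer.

5

z = ln(112/59) / ln(185.6/21.92) = 0.6410 / 2.1362 = 0.3000
c = 59 / 21.92^0.3000 = 59 / 2.525 = 23.36
S₃ = 23.36 × 0.006251^0.3000 = 23.36 × 0.2181 ≈ 5.096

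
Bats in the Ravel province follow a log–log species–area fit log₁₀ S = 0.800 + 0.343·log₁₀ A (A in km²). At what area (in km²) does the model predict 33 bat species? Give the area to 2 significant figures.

33 = 6.31 × A^0.343  ⇒  A^0.343 = 33/6.31 = 5.23
ln A = ln(5.23) / 0.343 = 1.6544 / 0.343 = 4.8234
A = e^4.8234 ≈ 124.4 km²

120 km²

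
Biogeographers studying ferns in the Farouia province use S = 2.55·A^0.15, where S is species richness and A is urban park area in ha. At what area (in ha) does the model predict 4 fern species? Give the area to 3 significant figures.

4 = 2.55 × A^0.15  ⇒  A^0.15 = 4/2.55 = 1.569
ln A = ln(1.569) / 0.15 = 0.4502 / 0.15 = 3.0013
A = e^3.0013 ≈ 20.11 ha

20.1 ha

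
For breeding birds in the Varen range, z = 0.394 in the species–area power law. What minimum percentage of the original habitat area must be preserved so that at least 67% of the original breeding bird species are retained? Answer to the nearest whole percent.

Need (A_new/A_old)^0.394 = 0.67, so A_new/A_old = 0.67^(1/0.394) = 0.67^2.538
ln(A_new/A_old) = ln 0.67 / 0.394 = -0.4005 / 0.394 = -1.0164
A_new/A_old = e^-1.0164 ≈ 0.3619

36%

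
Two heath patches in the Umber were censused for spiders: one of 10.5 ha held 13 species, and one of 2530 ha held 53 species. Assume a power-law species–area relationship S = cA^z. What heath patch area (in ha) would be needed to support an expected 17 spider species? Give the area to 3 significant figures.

z = ln(53/13) / ln(2530/10.5) = 1.4053 / 5.4846 = 0.2562
c = 13 / 10.5^0.2562 = 13 / 1.827 = 7.117
A = (17/7.117)^(1/0.2562) ⇒ ln A = ln(2.389)/0.2562 = 3.3983
A = e^3.3983 ≈ 29.91 ha

29.9 ha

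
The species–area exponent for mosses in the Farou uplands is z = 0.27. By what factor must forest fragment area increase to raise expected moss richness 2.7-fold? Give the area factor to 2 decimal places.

39.60

(A₂/A₁)^0.27 = 2.7, so A₂/A₁ = 2.7^(1/0.27) = 2.7^3.704
ln(A₂/A₁) = ln 2.7 / 0.27 = 0.9933 / 0.27 = 3.6787
A₂/A₁ = e^3.6787 ≈ 39.6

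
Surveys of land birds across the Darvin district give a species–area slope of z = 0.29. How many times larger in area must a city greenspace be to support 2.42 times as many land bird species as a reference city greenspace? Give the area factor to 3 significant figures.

(A₂/A₁)^0.29 = 2.42, so A₂/A₁ = 2.42^(1/0.29) = 2.42^3.448
ln(A₂/A₁) = ln 2.42 / 0.29 = 0.8838 / 0.29 = 3.0475
A₂/A₁ = e^3.0475 ≈ 21.06

21.1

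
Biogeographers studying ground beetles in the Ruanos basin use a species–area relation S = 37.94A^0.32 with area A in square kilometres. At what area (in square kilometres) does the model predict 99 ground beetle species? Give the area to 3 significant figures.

20.0 square kilometres

99 = 37.94 × A^0.32  ⇒  A^0.32 = 99/37.94 = 2.609
ln A = ln(2.609) / 0.32 = 0.9591 / 0.32 = 2.9972
A = e^2.9972 ≈ 20.03 square kilometres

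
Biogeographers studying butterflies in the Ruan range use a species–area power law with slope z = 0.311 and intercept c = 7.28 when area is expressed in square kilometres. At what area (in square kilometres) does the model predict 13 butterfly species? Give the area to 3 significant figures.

6.45 square kilometres

13 = 7.28 × A^0.311  ⇒  A^0.311 = 13/7.28 = 1.786
ln A = ln(1.786) / 0.311 = 0.5798 / 0.311 = 1.8644
A = e^1.8644 ≈ 6.452 square kilometres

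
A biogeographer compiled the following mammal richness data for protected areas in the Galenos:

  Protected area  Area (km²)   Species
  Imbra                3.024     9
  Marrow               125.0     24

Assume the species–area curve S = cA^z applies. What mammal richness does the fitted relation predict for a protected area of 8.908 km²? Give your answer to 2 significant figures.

z = ln(24/9) / ln(125/3.024) = 0.9808 / 3.7217 = 0.2635
c = 9 / 3.024^0.2635 = 9 / 1.339 = 6.723
S₃ = 6.723 × 8.908^0.2635 = 6.723 × 1.78 ≈ 11.96

12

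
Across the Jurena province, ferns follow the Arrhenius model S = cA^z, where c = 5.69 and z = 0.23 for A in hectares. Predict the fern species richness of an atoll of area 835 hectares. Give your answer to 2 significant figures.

S = 5.69 × 835^0.23
ln S = ln 5.69 + 0.23 × ln 835 = 1.7387 + 0.23 × 6.7274 = 3.2860
S = e^3.2860 ≈ 26.74

27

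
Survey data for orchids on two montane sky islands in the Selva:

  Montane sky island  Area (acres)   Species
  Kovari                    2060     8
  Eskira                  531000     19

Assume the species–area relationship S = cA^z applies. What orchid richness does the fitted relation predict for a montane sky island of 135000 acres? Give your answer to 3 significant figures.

15.3

z = ln(19/8) / ln(531000/2060) = 0.8650 / 5.5521 = 0.1558
c = 8 / 2060^0.1558 = 8 / 3.283 = 2.437
S₃ = 2.437 × 135000^0.1558 = 2.437 × 6.299 ≈ 15.35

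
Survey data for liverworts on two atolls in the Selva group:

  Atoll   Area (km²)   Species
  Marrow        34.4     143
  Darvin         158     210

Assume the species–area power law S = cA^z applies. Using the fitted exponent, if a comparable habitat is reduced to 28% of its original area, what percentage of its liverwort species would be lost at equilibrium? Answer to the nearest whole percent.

z = ln(210/143) / ln(158/34.4) = 0.3843 / 1.5245 = 0.2521
S_new/S_old = (A_new/A_old)^z = 0.28^0.2521 = exp(0.2521 × -1.2730) = 0.7255
Fraction lost = 1 − 0.7255 = 0.2745

27%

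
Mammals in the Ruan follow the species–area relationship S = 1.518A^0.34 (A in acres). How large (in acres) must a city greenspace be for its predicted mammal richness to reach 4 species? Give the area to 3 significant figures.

4 = 1.518 × A^0.34  ⇒  A^0.34 = 4/1.518 = 2.635
ln A = ln(2.635) / 0.34 = 0.9689 / 0.34 = 2.8497
A = e^2.8497 ≈ 17.28 acres

17.3 acres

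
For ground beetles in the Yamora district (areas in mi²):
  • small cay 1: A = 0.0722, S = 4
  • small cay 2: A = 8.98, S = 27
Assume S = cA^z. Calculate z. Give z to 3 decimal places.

Taking logs: ln S = ln c + z ln A, so z = (ln S₂ − ln S₁)/(ln A₂ − ln A₁).
z = ln(27/4) / ln(8.98/0.0722) = ln(6.75) / ln(124.4) = 1.9095 / 4.8233 = 0.3959

0.396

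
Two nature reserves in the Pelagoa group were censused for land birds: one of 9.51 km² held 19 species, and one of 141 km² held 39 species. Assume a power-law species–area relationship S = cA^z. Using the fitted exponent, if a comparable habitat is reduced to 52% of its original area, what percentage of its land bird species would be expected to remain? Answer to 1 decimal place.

84.0%

z = ln(39/19) / ln(141/9.51) = 0.7191 / 2.6964 = 0.2667
S_new/S_old = (A_new/A_old)^z = 0.52^0.2667 = exp(0.2667 × -0.6539) = 0.84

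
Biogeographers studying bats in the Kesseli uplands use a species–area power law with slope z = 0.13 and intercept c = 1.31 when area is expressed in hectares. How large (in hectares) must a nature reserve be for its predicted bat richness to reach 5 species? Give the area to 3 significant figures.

5 = 1.31 × A^0.13  ⇒  A^0.13 = 5/1.31 = 3.817
ln A = ln(3.817) / 0.13 = 1.3394 / 0.13 = 10.3032
A = e^10.3032 ≈ 29827 hectares

29800 hectares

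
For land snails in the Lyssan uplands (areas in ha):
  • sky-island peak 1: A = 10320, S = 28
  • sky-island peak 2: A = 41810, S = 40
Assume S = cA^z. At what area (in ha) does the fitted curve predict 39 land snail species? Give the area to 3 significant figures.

37900 ha

z = ln(40/28) / ln(41810/10320) = 0.3567 / 1.3991 = 0.2549
c = 28 / 10320^0.2549 = 28 / 10.55 = 2.654
A = (39/2.654)^(1/0.2549) ⇒ ln A = ln(14.69)/0.2549 = 10.5416
A = e^10.5416 ≈ 37857 ha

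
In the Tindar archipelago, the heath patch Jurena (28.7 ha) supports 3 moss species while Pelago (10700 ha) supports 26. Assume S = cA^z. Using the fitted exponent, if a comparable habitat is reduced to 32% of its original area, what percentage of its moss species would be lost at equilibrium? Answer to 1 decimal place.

z = ln(26/3) / ln(10700/28.7) = 2.1595 / 5.9211 = 0.3647
S_new/S_old = (A_new/A_old)^z = 0.32^0.3647 = exp(0.3647 × -1.1394) = 0.66
Fraction lost = 1 − 0.66 = 0.34

34.0%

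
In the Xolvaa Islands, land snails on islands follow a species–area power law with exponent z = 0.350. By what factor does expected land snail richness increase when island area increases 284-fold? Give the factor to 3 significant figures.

7.22

S₂/S₁ = (A₂/A₁)^z = 284^0.35
ln(S₂/S₁) = 0.35 × ln 284 = 0.35 × 5.6490 = 1.9771
S₂/S₁ = e^1.9771 ≈ 7.222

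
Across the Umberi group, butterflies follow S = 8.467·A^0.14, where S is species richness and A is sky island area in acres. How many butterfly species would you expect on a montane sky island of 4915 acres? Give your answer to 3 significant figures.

27.8

S = 8.467 × 4915^0.14
ln S = ln 8.467 + 0.14 × ln 4915 = 2.1362 + 0.14 × 8.5000 = 3.3262
S = e^3.3262 ≈ 27.83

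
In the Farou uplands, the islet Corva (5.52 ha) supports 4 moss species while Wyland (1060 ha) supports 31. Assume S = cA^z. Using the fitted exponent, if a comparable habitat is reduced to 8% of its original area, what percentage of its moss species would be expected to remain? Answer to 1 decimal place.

37.4%

z = ln(31/4) / ln(1060/5.52) = 2.0477 / 5.2576 = 0.3895
S_new/S_old = (A_new/A_old)^z = 0.08^0.3895 = exp(0.3895 × -2.5257) = 0.3739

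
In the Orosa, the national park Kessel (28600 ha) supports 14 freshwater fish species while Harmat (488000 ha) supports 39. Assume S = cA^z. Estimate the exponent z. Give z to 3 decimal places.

0.361

Taking logs: ln S = ln c + z ln A, so z = (ln S₂ − ln S₁)/(ln A₂ − ln A₁).
z = ln(39/14) / ln(488000/28600) = ln(2.786) / ln(17.06) = 1.0245 / 2.8369 = 0.3611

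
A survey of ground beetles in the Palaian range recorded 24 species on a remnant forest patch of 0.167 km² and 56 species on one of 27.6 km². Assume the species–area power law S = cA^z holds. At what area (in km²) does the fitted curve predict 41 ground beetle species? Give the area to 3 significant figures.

z = ln(56/24) / ln(27.6/0.167) = 0.8473 / 5.1076 = 0.1659
c = 24 / 0.167^0.1659 = 24 / 0.7431 = 32.3
A = (41/32.3)^(1/0.1659) ⇒ ln A = ln(1.269)/0.1659 = 1.4384
A = e^1.4384 ≈ 4.214 km²

4.21 km²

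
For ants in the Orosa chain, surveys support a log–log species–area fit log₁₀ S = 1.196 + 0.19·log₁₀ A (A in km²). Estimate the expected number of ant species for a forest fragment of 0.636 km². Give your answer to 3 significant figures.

S = 15.7 × 0.636^0.19 = 15.7 × 0.9176 ≈ 14.41

14.4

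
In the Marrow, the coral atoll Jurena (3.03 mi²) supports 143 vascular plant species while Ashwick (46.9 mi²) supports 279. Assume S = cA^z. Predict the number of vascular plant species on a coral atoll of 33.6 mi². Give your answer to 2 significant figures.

260

z = ln(279/143) / ln(46.9/3.03) = 0.6684 / 2.7395 = 0.2440
c = 143 / 3.03^0.2440 = 143 / 1.311 = 109.1
S₃ = 109.1 × 33.6^0.2440 = 109.1 × 2.357 ≈ 257.2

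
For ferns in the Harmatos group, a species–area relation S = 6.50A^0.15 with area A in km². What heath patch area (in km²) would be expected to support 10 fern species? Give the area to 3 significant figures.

17.7 km²

10 = 6.5 × A^0.15  ⇒  A^0.15 = 10/6.5 = 1.538
ln A = ln(1.538) / 0.15 = 0.4308 / 0.15 = 2.8719
A = e^2.8719 ≈ 17.67 km²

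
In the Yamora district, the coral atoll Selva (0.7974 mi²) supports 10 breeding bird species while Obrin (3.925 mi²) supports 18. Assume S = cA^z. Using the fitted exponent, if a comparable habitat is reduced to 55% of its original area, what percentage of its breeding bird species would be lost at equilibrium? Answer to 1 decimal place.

19.8%

z = ln(18/10) / ln(3.925/0.7974) = 0.5878 / 1.5938 = 0.3688
S_new/S_old = (A_new/A_old)^z = 0.55^0.3688 = exp(0.3688 × -0.5978) = 0.8021
Fraction lost = 1 − 0.8021 = 0.1979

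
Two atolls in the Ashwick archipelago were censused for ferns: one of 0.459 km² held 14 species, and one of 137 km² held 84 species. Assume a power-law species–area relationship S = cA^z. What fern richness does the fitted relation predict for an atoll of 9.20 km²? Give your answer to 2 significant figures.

z = ln(84/14) / ln(137/0.459) = 1.7918 / 5.6987 = 0.3144
c = 14 / 0.459^0.3144 = 14 / 0.7828 = 17.88
S₃ = 17.88 × 9.2^0.3144 = 17.88 × 2.009 ≈ 35.93

36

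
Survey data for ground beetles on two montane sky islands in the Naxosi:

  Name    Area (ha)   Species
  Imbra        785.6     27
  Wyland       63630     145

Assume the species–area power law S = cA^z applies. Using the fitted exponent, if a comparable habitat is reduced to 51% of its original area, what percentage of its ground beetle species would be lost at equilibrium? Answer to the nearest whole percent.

23%

z = ln(145/27) / ln(63630/785.6) = 1.6809 / 4.3944 = 0.3825
S_new/S_old = (A_new/A_old)^z = 0.51^0.3825 = exp(0.3825 × -0.6733) = 0.7729
Fraction lost = 1 − 0.7729 = 0.2271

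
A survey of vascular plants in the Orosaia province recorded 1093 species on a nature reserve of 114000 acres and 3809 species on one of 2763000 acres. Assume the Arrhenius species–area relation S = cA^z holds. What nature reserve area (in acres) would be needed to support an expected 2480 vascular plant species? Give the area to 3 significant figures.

924000 acres

z = ln(3809/1093) / ln(2763000/114000) = 1.2484 / 3.1879 = 0.3916
c = 1093 / 114000^0.3916 = 1093 / 95.59 = 11.43
A = (2480/11.43)^(1/0.3916) ⇒ ln A = ln(216.9)/0.3916 = 13.7361
A = e^13.7361 ≈ 923667 acres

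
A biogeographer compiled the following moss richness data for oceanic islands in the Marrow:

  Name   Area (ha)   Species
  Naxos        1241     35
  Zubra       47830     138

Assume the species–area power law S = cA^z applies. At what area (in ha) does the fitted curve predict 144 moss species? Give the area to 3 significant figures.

53600 ha

z = ln(138/35) / ln(47830/1241) = 1.3719 / 3.6517 = 0.3757
c = 35 / 1241^0.3757 = 35 / 14.53 = 2.409
A = (144/2.409)^(1/0.3757) ⇒ ln A = ln(59.78)/0.3757 = 10.8887
A = e^10.8887 ≈ 53567 ha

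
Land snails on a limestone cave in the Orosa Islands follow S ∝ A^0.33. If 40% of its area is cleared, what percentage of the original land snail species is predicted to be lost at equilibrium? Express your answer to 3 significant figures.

15.5%

S_new/S_old = (A_new/A_old)^z = 0.6^0.33
= exp(0.33 × ln 0.6) = exp(0.33 × -0.5108) = exp(-0.1686) ≈ 0.8449
Fraction lost = 1 − 0.8449 = 0.1551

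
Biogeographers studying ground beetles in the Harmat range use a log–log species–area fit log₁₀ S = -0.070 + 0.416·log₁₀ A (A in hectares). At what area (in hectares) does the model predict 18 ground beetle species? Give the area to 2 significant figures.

1500 hectares

18 = 0.8511 × A^0.416  ⇒  A^0.416 = 18/0.8511 = 21.15
ln A = ln(21.15) / 0.416 = 3.0516 / 0.416 = 7.3355
A = e^7.3355 ≈ 1534 hectares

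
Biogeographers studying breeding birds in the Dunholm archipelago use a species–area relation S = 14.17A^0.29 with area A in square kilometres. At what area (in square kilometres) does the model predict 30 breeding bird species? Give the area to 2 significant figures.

13 square kilometres

30 = 14.17 × A^0.29  ⇒  A^0.29 = 30/14.17 = 2.117
ln A = ln(2.117) / 0.29 = 0.7501 / 0.29 = 2.5864
A = e^2.5864 ≈ 13.28 square kilometres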